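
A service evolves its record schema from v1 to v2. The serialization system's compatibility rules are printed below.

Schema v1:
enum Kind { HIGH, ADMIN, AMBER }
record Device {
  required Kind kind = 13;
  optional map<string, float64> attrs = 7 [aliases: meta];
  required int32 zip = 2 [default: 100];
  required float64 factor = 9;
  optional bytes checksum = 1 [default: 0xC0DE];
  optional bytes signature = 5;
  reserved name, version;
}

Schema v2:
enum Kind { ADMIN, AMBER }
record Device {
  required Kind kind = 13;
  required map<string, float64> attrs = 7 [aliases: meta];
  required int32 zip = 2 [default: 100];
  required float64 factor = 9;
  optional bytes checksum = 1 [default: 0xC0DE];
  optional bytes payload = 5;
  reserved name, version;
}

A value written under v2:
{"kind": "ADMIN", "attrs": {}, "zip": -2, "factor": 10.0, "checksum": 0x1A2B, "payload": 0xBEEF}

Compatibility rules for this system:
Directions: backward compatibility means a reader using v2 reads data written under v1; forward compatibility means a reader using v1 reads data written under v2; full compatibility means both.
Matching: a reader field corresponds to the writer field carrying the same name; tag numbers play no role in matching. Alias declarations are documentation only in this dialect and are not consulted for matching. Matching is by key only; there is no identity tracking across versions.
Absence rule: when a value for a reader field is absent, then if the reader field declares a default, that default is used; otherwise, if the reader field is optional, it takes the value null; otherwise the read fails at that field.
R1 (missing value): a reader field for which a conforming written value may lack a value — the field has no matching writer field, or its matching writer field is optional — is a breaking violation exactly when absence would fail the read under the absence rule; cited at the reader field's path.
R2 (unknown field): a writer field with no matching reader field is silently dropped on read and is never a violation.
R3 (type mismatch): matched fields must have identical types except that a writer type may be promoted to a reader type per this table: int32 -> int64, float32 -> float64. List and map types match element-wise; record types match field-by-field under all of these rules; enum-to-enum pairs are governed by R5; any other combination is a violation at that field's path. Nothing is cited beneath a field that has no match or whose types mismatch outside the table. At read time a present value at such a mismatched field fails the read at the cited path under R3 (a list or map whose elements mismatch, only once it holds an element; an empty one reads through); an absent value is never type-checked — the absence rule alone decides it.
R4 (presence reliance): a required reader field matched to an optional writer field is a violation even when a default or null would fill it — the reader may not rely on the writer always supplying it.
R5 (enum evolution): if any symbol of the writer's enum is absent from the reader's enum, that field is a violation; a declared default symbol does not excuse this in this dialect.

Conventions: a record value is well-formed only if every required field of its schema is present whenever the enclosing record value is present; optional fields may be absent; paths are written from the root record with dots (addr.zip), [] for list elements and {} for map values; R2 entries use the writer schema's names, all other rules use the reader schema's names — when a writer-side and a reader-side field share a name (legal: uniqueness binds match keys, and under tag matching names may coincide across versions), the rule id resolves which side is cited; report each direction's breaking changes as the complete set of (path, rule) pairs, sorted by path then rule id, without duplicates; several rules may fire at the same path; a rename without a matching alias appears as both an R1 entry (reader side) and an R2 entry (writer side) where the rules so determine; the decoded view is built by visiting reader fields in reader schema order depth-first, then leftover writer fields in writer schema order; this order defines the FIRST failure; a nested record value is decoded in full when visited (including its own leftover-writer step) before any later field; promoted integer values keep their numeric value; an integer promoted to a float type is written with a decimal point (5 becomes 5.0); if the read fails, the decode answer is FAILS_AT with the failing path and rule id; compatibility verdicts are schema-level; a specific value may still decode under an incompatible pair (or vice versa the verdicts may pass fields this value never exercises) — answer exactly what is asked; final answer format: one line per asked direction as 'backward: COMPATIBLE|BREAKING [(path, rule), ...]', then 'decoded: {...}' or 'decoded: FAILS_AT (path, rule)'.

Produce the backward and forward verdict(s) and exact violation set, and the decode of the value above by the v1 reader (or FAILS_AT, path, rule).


arrows below run writer -> reader for Device
backward on Device — v2 reading data written by v1:
  kind <- kind (Kind -> Kind, writer required)
  attrs <- attrs (map<string, float64> -> map<string, float64>, writer optional)
  zip <- zip (int32 -> int32, writer required)
  factor <- factor (float64 -> float64, writer required)
  checksum <- checksum (bytes -> bytes, writer optional)
  no writer field matches reader payload
  leftover writer field: signature
  rule R1 violated at attrs
  rule R4 violated at attrs
  rule R5 violated at kind
  => 3 violation(s): backward is BREAKING for Device
forward on Device — v1 reading data written by v2:
  kind <- kind (Kind -> Kind, writer required)
  attrs <- attrs (map<string, float64> -> map<string, float64>, writer required)
  zip <- zip (int32 -> int32, writer required)
  factor <- factor (float64 -> float64, writer required)
  checksum <- checksum (bytes -> bytes, writer optional)
  no writer field matches reader signature
  leftover writer field: payload
  => forward: COMPATIBLE
migrating the Device value to v1:
  kind := "ADMIN"
  attrs := {}
  zip := -2
  factor := 10.0
  checksum := 0x1A2B
  signature := null (not supplied -> null)
  writer payload: unmatched, discarded
  => decoded: {"kind": "ADMIN", "attrs": {}, "zip": -2, "factor": 10.0, "checksum": 0x1A2B, "signature": null}

backward: BREAKING [(attrs, R1), (attrs, R4), (kind, R5)]; forward: COMPATIBLE []; decoded: {"kind": "ADMIN", "attrs": {}, "zip": -2, "factor": 10.0, "checksum": 0x1A2B, "signature": null}


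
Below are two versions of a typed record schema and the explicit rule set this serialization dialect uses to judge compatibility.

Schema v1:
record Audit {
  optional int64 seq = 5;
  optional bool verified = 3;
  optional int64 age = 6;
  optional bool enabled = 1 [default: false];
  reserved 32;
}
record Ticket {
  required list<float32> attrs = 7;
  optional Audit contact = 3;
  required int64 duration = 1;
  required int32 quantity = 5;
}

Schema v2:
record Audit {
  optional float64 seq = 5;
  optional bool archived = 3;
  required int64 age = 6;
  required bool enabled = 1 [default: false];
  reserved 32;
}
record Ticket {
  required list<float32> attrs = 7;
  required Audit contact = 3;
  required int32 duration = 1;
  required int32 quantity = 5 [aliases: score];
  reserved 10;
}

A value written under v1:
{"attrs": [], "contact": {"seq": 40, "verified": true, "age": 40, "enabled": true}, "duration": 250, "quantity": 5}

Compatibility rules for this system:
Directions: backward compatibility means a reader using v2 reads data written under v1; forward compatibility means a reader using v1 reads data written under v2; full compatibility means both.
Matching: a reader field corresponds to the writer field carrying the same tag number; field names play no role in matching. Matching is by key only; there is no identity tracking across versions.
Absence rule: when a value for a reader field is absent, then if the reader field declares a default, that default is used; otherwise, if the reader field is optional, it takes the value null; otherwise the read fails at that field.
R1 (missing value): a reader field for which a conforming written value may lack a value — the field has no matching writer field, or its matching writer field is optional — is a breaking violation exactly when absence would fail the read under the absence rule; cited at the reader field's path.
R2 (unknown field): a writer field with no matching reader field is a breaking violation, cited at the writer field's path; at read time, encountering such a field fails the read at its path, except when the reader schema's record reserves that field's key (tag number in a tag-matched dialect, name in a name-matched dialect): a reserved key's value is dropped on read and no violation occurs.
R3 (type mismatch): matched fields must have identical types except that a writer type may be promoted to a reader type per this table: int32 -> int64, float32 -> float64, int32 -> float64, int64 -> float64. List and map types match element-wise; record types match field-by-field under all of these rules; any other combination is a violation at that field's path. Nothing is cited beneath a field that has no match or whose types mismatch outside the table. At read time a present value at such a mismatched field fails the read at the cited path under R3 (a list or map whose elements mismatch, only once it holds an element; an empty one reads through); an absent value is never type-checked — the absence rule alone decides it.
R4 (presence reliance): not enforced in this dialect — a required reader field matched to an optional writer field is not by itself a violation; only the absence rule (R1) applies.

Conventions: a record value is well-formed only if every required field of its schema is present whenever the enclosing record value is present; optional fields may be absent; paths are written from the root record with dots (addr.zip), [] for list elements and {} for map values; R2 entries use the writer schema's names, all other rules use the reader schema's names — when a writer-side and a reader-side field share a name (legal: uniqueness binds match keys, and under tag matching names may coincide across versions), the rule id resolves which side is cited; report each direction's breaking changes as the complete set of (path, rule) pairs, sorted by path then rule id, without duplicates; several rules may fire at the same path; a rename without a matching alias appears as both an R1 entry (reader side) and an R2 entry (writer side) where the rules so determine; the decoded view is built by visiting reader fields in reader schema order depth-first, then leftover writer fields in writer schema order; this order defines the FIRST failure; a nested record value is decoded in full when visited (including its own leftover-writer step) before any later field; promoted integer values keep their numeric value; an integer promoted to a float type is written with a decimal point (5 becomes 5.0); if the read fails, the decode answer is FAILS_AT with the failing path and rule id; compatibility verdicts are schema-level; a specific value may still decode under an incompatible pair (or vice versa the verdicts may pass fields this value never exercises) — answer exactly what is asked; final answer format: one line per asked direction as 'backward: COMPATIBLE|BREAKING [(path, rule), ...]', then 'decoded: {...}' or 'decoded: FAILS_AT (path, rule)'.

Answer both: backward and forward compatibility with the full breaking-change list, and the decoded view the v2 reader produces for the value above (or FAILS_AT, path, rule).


backward: BREAKING [(contact, R1), (contact.age, R1), (duration, R3)]; forward: BREAKING [(contact.seq, R3)]; decoded: FAILS_AT (duration, R3)

each type pair in Ticket: writer, then reader
backward analysis of Ticket with v2 as reader and v1 as writer:
  writer required, list<float32> -> list<float32>: reader attrs maps from writer attrs
  writer optional, Audit -> Audit: reader contact maps from writer contact
  writer required, int64 -> int32: reader duration maps from writer duration
  writer required, int32 -> int32: reader quantity maps from writer quantity
  writer optional, int64 -> float64: reader contact.seq maps from writer contact.seq
  writer optional, bool -> bool: reader contact.archived maps from writer contact.verified
  writer optional, int64 -> int64: reader contact.age maps from writer contact.age
  writer optional, bool -> bool: reader contact.enabled maps from writer contact.enabled
  R1 fires at contact
  R1 fires at contact.age
  R3 fires at duration
  => backward verdict for Ticket: BREAKING, 3 violation(s)
forward analysis of Ticket with v1 as reader and v2 as writer:
  writer required, list<float32> -> list<float32>: reader attrs maps from writer attrs
  writer required, Audit -> Audit: reader contact maps from writer contact
  writer required, int32 -> int64: reader duration maps from writer duration
  writer required, int32 -> int32: reader quantity maps from writer quantity
  writer optional, float64 -> int64: reader contact.seq maps from writer contact.seq
  writer optional, bool -> bool: reader contact.verified maps from writer contact.archived
  writer required, int64 -> int64: reader contact.age maps from writer contact.age
  writer required, bool -> bool: reader contact.enabled maps from writer contact.enabled
  R3 fires at contact.seq
  => forward verdict for Ticket: BREAKING, 1 violation(s)
decode (reader v2):
  attrs := []
  contact.seq := 40.0 (int64 -> float64)
  contact.archived := true (from writer verified)
  contact.age := 40
  contact.enabled := true
  read fails at duration under R3
  => FAILS_AT (duration, R3)


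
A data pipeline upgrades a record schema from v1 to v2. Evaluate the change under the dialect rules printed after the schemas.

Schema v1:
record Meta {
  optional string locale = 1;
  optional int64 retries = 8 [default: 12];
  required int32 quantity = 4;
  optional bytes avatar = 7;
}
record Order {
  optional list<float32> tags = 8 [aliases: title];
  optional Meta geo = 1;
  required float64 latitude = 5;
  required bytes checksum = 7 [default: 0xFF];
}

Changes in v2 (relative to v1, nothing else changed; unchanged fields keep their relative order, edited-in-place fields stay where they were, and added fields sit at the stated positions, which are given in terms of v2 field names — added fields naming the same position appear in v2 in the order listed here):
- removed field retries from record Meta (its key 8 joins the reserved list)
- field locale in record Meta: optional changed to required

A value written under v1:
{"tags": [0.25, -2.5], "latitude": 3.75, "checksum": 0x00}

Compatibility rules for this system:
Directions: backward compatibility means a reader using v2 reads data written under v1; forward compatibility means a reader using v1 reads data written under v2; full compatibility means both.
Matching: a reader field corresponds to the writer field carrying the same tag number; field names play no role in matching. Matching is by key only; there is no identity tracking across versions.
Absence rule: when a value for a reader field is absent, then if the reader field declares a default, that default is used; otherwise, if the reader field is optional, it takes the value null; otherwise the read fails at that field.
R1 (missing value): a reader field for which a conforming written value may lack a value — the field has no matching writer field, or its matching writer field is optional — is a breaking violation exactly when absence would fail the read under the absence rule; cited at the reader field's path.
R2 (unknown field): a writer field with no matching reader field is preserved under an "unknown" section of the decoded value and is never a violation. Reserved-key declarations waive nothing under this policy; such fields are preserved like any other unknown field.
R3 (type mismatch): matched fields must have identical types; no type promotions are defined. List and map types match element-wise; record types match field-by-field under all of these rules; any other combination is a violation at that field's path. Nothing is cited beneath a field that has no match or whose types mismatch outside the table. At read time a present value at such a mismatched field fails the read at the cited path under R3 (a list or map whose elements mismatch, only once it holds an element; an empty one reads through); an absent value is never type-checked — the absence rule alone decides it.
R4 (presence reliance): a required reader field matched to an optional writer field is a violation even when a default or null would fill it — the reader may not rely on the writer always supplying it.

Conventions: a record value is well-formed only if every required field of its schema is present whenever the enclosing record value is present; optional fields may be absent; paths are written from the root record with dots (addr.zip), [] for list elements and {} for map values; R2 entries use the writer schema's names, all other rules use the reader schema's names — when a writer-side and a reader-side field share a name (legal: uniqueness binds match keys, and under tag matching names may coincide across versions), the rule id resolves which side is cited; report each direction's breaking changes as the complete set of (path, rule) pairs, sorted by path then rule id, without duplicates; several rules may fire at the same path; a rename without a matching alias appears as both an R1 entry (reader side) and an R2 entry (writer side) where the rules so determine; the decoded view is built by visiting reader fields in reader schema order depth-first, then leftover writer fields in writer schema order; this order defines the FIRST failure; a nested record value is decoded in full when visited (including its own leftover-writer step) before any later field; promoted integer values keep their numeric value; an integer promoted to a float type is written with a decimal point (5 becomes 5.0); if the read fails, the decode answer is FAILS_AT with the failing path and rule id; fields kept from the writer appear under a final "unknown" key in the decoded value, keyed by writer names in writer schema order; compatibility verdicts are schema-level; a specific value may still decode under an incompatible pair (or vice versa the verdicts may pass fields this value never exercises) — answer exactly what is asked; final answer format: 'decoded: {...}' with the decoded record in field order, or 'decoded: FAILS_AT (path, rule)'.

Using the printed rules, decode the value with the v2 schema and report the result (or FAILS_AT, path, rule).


the writer's type comes first in each Order pair
decode walk for Order under reader schema v2:
  tags := [0.25, -2.5]
  geo := null (not supplied -> null)
  latitude := 3.75
  checksum := 0x00
  => decoded: {"tags": [0.25, -2.5], "geo": null, "latitude": 3.75, "checksum": 0x00}
diffs on Order not affecting the asked answer:
  removed field retries from record Meta (its key 8 joins the reserved list) -> inert under this dialect — no rule fires on Order and the result does not move
  field locale in record Meta: optional changed to required -> a verdict-level change on Order — the shown value reads the same

decoded: {"tags": [0.25, -2.5], "geo": null, "latitude": 3.75, "checksum": 0x00}


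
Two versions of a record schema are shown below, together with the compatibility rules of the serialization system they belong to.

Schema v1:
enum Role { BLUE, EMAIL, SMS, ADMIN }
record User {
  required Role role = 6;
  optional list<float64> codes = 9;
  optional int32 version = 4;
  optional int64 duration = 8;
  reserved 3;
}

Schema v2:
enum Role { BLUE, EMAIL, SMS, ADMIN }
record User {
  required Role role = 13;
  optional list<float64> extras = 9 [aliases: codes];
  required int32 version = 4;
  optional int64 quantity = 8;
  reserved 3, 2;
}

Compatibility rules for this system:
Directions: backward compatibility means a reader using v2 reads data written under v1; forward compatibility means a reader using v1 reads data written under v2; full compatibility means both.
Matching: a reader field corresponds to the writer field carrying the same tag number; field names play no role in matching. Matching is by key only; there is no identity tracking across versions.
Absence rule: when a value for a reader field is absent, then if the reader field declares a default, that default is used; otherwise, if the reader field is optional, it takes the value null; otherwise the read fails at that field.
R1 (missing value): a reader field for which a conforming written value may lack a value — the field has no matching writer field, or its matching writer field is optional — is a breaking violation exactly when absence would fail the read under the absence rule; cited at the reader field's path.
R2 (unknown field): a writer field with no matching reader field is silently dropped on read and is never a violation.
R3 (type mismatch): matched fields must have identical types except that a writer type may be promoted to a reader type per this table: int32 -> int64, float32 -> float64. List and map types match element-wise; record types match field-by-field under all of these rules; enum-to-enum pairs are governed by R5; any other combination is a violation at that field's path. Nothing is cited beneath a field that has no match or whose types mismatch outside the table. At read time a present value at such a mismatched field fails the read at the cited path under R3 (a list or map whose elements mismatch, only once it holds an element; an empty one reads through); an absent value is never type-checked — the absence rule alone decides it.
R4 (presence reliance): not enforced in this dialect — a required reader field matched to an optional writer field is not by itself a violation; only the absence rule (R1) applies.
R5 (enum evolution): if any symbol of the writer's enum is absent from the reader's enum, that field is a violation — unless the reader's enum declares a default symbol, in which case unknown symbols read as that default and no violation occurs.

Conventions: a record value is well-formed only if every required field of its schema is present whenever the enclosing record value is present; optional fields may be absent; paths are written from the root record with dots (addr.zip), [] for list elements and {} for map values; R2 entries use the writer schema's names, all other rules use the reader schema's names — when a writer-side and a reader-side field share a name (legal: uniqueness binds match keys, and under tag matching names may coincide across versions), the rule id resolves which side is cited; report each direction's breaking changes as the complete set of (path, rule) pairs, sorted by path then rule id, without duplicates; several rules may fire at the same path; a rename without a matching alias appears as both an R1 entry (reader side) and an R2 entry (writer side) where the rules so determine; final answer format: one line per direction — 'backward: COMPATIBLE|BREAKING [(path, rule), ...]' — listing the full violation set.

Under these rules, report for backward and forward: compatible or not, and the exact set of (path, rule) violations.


backward: BREAKING [(role, R1), (version, R1)]; forward: BREAKING [(role, R1)]

arrows below run writer -> reader for User
backward pass over User, reader schema v2, writer schema v1:
  role has no writer counterpart
  extras: paired with writer codes (list<float64> -> list<float64>; writer optional)
  version: paired with writer version (int32 -> int32; writer optional)
  quantity: paired with writer duration (int64 -> int64; writer optional)
  role (writer side), unknown to reader
  R1 fires at role
  R1 fires at version
  => 2 violation(s): backward is BREAKING for User
forward pass over User, reader schema v1, writer schema v2:
  role has no writer counterpart
  codes: paired with writer extras (list<float64> -> list<float64>; writer optional)
  version: paired with writer version (int32 -> int32; writer required)
  duration: paired with writer quantity (int64 -> int64; writer optional)
  role (writer side), unknown to reader
  R1 fires at role
  => 1 violation(s): forward is BREAKING for User


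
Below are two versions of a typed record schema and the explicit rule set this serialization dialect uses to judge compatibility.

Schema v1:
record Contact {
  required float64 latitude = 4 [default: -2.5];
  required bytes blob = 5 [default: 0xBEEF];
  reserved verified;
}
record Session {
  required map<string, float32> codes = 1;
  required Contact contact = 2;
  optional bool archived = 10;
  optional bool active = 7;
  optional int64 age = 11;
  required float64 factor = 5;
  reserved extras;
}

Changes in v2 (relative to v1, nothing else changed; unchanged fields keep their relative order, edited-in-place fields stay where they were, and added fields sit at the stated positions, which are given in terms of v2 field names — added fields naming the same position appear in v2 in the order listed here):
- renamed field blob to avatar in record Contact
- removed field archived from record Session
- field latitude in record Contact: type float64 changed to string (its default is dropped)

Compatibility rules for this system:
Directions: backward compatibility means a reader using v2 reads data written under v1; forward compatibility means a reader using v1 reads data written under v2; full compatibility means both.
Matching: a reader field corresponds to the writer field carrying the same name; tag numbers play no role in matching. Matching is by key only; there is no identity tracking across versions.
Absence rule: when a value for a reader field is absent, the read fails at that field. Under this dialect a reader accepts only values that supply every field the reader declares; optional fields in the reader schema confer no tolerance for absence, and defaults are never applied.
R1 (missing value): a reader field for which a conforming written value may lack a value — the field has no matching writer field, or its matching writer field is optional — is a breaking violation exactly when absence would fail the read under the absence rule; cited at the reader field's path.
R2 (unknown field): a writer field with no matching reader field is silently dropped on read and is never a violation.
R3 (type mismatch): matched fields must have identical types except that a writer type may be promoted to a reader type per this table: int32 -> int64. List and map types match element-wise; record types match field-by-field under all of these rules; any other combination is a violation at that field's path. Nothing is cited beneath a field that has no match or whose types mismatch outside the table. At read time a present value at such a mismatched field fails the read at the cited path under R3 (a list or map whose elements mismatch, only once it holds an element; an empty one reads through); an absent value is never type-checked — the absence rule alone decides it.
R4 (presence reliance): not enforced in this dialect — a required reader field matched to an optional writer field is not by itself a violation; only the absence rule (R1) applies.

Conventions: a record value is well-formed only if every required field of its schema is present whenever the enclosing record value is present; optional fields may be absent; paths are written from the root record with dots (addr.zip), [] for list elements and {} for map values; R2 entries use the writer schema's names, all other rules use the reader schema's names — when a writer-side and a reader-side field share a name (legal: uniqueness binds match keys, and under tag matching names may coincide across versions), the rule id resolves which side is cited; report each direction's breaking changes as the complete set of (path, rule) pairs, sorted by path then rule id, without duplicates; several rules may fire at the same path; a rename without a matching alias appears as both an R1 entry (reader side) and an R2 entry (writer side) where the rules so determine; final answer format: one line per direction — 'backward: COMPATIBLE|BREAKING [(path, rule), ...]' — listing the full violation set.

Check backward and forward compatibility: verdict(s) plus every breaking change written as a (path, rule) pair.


arrows below run writer -> reader for Session
backward on Session — v2 reading data written by v1:
  writer required, map<string, float32> -> map<string, float32>: reader codes maps from writer codes
  writer required, Contact -> Contact: reader contact maps from writer contact
  writer optional, bool -> bool: reader active maps from writer active
  writer optional, int64 -> int64: reader age maps from writer age
  writer required, float64 -> float64: reader factor maps from writer factor
  writer archived: unknown to reader
  writer required, float64 -> string: reader contact.latitude maps from writer contact.latitude
  contact.avatar: no writer-side match
  writer contact.blob: unknown to reader
  breaking: (active, R1)
  breaking: (age, R1)
  breaking: (contact.avatar, R1)
  breaking: (contact.latitude, R3)
  backward on Session therefore BREAKING (4)
forward on Session — v1 reading data written by v2:
  writer required, map<string, float32> -> map<string, float32>: reader codes maps from writer codes
  writer required, Contact -> Contact: reader contact maps from writer contact
  archived: no writer-side match
  writer optional, bool -> bool: reader active maps from writer active
  writer optional, int64 -> int64: reader age maps from writer age
  writer required, float64 -> float64: reader factor maps from writer factor
  writer required, string -> float64: reader contact.latitude maps from writer contact.latitude
  contact.blob: no writer-side match
  writer contact.avatar: unknown to reader
  breaking: (active, R1)
  breaking: (age, R1)
  breaking: (archived, R1)
  breaking: (contact.blob, R1)
  breaking: (contact.latitude, R3)
  forward on Session therefore BREAKING (5)

backward: BREAKING [(active, R1), (age, R1), (contact.avatar, R1), (contact.latitude, R3)]; forward: BREAKING [(active, R1), (age, R1), (archived, R1), (contact.blob, R1), (contact.latitude, R3)]


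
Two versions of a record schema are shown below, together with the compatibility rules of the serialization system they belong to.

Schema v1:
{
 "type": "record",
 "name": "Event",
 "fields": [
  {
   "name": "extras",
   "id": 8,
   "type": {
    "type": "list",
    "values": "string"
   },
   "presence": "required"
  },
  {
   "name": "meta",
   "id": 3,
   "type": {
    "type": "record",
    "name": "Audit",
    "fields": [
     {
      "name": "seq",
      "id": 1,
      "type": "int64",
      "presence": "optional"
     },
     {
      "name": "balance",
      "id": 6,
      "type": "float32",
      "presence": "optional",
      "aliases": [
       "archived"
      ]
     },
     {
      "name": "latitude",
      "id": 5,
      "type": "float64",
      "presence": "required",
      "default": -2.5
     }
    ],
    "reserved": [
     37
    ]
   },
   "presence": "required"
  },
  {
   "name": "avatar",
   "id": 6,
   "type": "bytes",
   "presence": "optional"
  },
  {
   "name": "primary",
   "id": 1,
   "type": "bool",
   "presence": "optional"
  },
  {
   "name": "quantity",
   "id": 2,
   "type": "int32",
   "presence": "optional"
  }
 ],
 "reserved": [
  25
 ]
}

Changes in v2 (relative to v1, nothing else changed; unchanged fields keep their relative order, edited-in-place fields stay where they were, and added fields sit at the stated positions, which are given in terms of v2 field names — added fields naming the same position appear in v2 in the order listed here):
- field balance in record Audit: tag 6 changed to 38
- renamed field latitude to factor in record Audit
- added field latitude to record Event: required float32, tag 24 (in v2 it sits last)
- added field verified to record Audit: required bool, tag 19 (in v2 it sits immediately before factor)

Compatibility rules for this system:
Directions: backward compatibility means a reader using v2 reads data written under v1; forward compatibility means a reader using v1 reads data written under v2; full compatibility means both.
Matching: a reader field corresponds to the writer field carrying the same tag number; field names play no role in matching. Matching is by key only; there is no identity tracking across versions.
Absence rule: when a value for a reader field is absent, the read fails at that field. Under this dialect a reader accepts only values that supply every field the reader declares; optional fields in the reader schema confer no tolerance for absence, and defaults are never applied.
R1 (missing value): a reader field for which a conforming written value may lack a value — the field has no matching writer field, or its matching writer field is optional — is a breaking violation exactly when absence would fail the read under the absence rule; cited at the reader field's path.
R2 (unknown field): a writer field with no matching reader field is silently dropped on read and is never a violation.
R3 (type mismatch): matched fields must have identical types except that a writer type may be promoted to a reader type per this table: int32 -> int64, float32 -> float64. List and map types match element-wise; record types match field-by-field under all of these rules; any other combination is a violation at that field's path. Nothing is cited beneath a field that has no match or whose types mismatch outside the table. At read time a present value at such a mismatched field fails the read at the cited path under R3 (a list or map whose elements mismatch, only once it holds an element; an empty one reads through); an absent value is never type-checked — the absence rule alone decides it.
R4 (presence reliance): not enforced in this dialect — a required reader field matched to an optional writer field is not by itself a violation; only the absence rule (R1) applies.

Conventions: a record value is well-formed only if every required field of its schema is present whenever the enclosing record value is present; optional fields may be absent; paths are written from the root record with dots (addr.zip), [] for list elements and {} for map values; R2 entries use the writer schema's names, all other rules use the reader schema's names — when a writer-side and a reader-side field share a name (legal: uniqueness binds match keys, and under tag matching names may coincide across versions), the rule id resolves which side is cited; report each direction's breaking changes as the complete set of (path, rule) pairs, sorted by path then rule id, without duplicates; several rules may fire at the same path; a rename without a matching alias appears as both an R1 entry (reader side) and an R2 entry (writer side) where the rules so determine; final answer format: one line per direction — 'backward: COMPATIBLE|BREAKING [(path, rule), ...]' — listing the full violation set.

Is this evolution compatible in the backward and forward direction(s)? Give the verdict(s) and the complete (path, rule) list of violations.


backward: BREAKING [(avatar, R1), (latitude, R1), (meta.balance, R1), (meta.seq, R1), (meta.verified, R1), (primary, R1), (quantity, R1)]; forward: BREAKING [(avatar, R1), (meta.balance, R1), (meta.seq, R1), (primary, R1), (quantity, R1)]

each type pair in Event: writer, then reader
backward on Event — v2 reading data written by v1:
  writer required, list<string> -> list<string>: reader extras maps from writer extras
  writer required, Audit -> Audit: reader meta maps from writer meta
  writer optional, bytes -> bytes: reader avatar maps from writer avatar
  writer optional, bool -> bool: reader primary maps from writer primary
  writer optional, int32 -> int32: reader quantity maps from writer quantity
  latitude has no writer counterpart
  writer optional, int64 -> int64: reader meta.seq maps from writer meta.seq
  meta.balance has no writer counterpart
  meta.verified has no writer counterpart
  writer required, float64 -> float64: reader meta.factor maps from writer meta.latitude
  writer meta.balance: unknown to reader
  R1 fires at avatar
  R1 fires at latitude
  R1 fires at meta.balance
  R1 fires at meta.seq
  R1 fires at meta.verified
  R1 fires at primary
  R1 fires at quantity
  => 7 violation(s): backward is BREAKING for Event
forward on Event — v1 reading data written by v2:
  writer required, list<string> -> list<string>: reader extras maps from writer extras
  writer required, Audit -> Audit: reader meta maps from writer meta
  writer optional, bytes -> bytes: reader avatar maps from writer avatar
  writer optional, bool -> bool: reader primary maps from writer primary
  writer optional, int32 -> int32: reader quantity maps from writer quantity
  writer latitude: unknown to reader
  writer optional, int64 -> int64: reader meta.seq maps from writer meta.seq
  meta.balance has no writer counterpart
  writer required, float64 -> float64: reader meta.latitude maps from writer meta.factor
  writer meta.balance: unknown to reader
  writer meta.verified: unknown to reader
  R1 fires at avatar
  R1 fires at meta.balance
  R1 fires at meta.seq
  R1 fires at primary
  R1 fires at quantity
  => 5 violation(s): forward is BREAKING for Event


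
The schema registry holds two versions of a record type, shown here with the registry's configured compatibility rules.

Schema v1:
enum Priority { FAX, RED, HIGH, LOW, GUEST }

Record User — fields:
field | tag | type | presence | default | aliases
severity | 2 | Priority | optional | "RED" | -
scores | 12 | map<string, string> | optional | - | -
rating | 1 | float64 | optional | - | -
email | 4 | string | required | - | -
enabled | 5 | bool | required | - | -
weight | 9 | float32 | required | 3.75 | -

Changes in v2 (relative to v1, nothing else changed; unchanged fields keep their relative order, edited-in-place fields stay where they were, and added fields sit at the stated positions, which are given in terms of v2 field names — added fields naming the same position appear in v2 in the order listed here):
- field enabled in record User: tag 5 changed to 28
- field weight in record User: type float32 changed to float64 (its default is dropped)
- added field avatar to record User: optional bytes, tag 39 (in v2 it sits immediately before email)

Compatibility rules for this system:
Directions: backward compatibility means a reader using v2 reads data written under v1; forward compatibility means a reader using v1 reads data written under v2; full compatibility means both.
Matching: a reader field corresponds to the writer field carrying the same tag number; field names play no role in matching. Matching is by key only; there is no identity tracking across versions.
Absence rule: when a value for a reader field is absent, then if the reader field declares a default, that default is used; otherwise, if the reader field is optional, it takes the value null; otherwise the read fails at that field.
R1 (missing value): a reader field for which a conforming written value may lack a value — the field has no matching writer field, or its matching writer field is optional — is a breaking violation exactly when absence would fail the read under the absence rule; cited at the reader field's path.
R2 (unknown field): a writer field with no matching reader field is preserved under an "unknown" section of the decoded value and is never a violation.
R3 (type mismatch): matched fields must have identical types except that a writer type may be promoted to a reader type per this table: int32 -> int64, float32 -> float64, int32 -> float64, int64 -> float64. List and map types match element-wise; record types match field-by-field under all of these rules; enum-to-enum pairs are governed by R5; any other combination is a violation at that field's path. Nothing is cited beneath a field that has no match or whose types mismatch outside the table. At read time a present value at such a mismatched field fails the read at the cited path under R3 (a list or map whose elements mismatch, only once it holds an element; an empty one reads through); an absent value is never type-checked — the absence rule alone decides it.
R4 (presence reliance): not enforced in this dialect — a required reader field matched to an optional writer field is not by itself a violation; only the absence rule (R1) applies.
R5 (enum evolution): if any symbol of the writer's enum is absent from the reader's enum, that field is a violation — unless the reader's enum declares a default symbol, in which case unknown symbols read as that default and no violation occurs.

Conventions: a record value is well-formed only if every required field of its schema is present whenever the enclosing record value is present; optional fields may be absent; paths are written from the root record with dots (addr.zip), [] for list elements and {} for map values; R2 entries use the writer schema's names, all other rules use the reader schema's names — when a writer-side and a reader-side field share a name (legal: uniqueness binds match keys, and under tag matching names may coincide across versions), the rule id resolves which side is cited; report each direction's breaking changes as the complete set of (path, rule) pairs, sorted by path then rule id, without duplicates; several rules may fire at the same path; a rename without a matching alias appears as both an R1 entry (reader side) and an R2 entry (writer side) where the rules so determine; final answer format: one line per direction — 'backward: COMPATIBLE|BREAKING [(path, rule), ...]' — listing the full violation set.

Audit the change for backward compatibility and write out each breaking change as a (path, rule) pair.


in User below, arrows point writer -> reader
backward for User (reader v2, writer v1):
  severity: paired with writer severity (Priority -> Priority; writer optional)
  scores: paired with writer scores (map<string, string> -> map<string, string>; writer optional)
  rating: paired with writer rating (float64 -> float64; writer optional)
  avatar has no writer counterpart
  email: paired with writer email (string -> string; writer required)
  enabled has no writer counterpart
  weight: paired with writer weight (float32 -> float64; writer required)
  writer field enabled has no reader counterpart
  violation R1 at enabled
  => 1 violation(s): backward is BREAKING for User
ruling out the remaining User differences:
  field weight in record User: type float32 changed to float64 (its default is dropped) -> fires only in the forward direction of User, which is not asked here
  added field avatar to record User: optional bytes, tag 39 (in v2 it sits immediately before email) -> inert for the asked User verdict: nothing fires

backward: BREAKING [(enabled, R1)]
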